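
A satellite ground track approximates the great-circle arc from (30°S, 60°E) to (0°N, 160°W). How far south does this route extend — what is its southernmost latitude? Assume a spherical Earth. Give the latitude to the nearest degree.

≈ 42°S

The great circle lies in the plane with unit normal n̂ = (p₁ × p₂)/|p₁ × p₂|.
Here n̂_z ≈ +0.744; the vertex latitude is φ_max = arccos|n̂_z| ≈ 41.9°.
Check via Clairaut: cos φ_max = |cos φ₁| · sin C = cos(30.0°)·sin(120.8°) ≈ 0.744, again giving ≈ 41.9°.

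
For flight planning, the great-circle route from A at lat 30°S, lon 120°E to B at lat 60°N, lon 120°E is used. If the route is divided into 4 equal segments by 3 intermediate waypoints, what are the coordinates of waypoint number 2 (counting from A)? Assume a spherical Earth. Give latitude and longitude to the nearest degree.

Convert each endpoint to a unit vector on the sphere (x = cos φ cos λ, y = cos φ sin λ, z = sin φ).
The central angle between the endpoints is δ = arccos(p₁·p₂) ≈ 1.571 rad (90.0°).
Interpolate at f = 2/4 with slerp weights a = sin((1−f)δ)/sin δ ≈ 0.707, b = sin(fδ)/sin δ ≈ 0.707.
p = a·p₁ + b·p₂ ≈ (-0.483, 0.837, 0.259); φ = arcsin(p_z) ≈ 15.00°, λ = atan2(p_y, p_x) ≈ 120.00°.

≈ lat 15°N, lon 120°E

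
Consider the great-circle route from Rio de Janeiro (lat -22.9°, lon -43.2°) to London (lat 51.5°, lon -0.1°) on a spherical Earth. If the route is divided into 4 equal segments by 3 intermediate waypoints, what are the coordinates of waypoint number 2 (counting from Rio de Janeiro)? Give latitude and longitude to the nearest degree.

From cos δ = sin φ₁ sin φ₂ + cos φ₁ cos φ₂ cos Δλ, the central angle is δ ≈ 1.456 rad (83.4°).
Interpolate at f = 2/4 with slerp weights a = sin((1−f)δ)/sin δ ≈ 0.670, b = sin(fδ)/sin δ ≈ 0.670.
p = a·p₁ + b·p₂ ≈ (0.867, -0.423, 0.264); φ = arcsin(p_z) ≈ 15.28°, λ = atan2(p_y, p_x) ≈ -26.02°.

≈ lat 15°, lon -26°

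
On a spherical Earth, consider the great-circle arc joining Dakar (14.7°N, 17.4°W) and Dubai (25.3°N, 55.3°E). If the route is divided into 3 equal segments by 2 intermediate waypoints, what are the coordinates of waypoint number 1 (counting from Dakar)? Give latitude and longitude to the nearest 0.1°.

The haversine formula gives a central angle δ ≈ 1.193 rad (68.4°) between the endpoints.
Interpolate at f = 1/3 with slerp weights a = sin((1−f)δ)/sin δ ≈ 0.768, b = sin(fδ)/sin δ ≈ 0.417.
p = a·p₁ + b·p₂ ≈ (0.924, 0.087, 0.373); φ = arcsin(p_z) ≈ 21.90°, λ = atan2(p_y, p_x) ≈ 5.41°.

≈ 21.9°N, 5.4°E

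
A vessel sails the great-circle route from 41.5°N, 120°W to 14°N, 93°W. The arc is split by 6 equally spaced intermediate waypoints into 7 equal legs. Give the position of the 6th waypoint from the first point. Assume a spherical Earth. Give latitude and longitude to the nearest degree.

Convert each endpoint to a unit vector on the sphere (x = cos φ cos λ, y = cos φ sin λ, z = sin φ).
The central angle between the endpoints is δ = arccos(p₁·p₂) ≈ 0.630 rad (36.1°).
Interpolate at f = 6/7 with slerp weights a = sin((1−f)δ)/sin δ ≈ 0.153, b = sin(fδ)/sin δ ≈ 0.873.
p = a·p₁ + b·p₂ ≈ (-0.101, -0.945, 0.312); φ = arcsin(p_z) ≈ 18.19°, λ = atan2(p_y, p_x) ≈ -96.13°.

≈ 18°N, 96°W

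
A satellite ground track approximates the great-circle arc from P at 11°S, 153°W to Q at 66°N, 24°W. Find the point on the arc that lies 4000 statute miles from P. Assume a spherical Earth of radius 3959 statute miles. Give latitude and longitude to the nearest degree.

Convert each endpoint to a unit vector on the sphere (x = cos φ cos λ, y = cos φ sin λ, z = sin φ).
The central angle between the endpoints is δ = arccos(p₁·p₂) ≈ 2.010 rad (115.2°). The total great-circle distance is δ·R ≈ 2.010 × 3959 ≈ 7959 mi, so the target fraction is f = 4000/7959 ≈ 0.503.
Interpolate at f ≈ 0.503 with slerp weights a = sin((1−f)δ)/sin δ ≈ 0.930, b = sin(fδ)/sin δ ≈ 0.936.
p = a·p₁ + b·p₂ ≈ (-0.466, -0.569, 0.678); φ = arcsin(p_z) ≈ 42.66°, λ = atan2(p_y, p_x) ≈ -129.28°.

≈ 43°N, 129°W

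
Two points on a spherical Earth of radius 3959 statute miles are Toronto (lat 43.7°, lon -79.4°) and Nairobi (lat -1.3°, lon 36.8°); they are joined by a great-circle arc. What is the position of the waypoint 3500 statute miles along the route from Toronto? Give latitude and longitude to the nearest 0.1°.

From cos δ = sin φ₁ sin φ₂ + cos φ₁ cos φ₂ cos Δλ, the central angle is δ ≈ 1.912 rad (109.6°). The total great-circle distance is δ·R ≈ 1.912 × 3959 ≈ 7570 mi, so the target fraction is f = 3500/7570 ≈ 0.462.
Interpolate at f ≈ 0.462 with slerp weights a = sin((1−f)δ)/sin δ ≈ 0.909, b = sin(fδ)/sin δ ≈ 0.821.
p = a·p₁ + b·p₂ ≈ (0.778, -0.154, 0.609); φ = arcsin(p_z) ≈ 37.53°, λ = atan2(p_y, p_x) ≈ -11.22°.

≈ lat 37.5°, lon -11.2°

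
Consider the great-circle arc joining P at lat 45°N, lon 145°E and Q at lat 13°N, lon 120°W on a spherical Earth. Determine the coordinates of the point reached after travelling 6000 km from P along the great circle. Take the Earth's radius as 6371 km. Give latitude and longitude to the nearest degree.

≈ lat 33°N, lon 145°W

The haversine formula gives a central angle δ ≈ 1.472 rad (84.3°) between the endpoints. The total great-circle distance is δ·R ≈ 1.472 × 6371 ≈ 9376 km, so the target fraction is f = 6000/9376 ≈ 0.640.
Interpolate at f ≈ 0.640 with slerp weights a = sin((1−f)δ)/sin δ ≈ 0.508, b = sin(fδ)/sin δ ≈ 0.813.
p = a·p₁ + b·p₂ ≈ (-0.690, -0.480, 0.542); φ = arcsin(p_z) ≈ 32.82°, λ = atan2(p_y, p_x) ≈ -145.20°.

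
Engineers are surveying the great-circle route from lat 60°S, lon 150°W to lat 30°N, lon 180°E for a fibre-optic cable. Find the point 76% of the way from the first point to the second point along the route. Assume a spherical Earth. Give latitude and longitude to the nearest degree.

From cos δ = sin φ₁ sin φ₂ + cos φ₁ cos φ₂ cos Δλ, the central angle is δ ≈ 1.629 rad (93.3°).
Interpolate at f = 0.76 with slerp weights a = sin((1−f)δ)/sin δ ≈ 0.382, b = sin(fδ)/sin δ ≈ 0.947.
p = a·p₁ + b·p₂ ≈ (-0.985, -0.095, 0.143); φ = arcsin(p_z) ≈ 8.21°, λ = atan2(p_y, p_x) ≈ -174.47°.

≈ lat 8°N, lon 174°W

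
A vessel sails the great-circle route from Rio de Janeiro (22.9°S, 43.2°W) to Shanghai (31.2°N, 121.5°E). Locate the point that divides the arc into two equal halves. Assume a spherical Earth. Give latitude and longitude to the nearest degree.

From cos δ = sin φ₁ sin φ₂ + cos φ₁ cos φ₂ cos Δλ, the central angle is δ ≈ 2.864 rad (164.1°).
Interpolate at f = 1/2 with slerp weights a = sin((1−f)δ)/sin δ ≈ 3.608, b = sin(fδ)/sin δ ≈ 3.608.
p = a·p₁ + b·p₂ ≈ (0.810, 0.356, 0.465); φ = arcsin(p_z) ≈ 27.72°, λ = atan2(p_y, p_x) ≈ 23.73°.

≈ 28°N, 24°E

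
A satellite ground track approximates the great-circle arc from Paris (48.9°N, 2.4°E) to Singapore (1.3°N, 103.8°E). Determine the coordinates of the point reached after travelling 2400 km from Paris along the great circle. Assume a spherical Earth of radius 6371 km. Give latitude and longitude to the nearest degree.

Write both endpoints as unit vectors p₁, p₂ with components (cos φ cos λ, cos φ sin λ, sin φ).
The central angle between the endpoints is δ = arccos(p₁·p₂) ≈ 1.684 rad (96.5°). The total great-circle distance is δ·R ≈ 1.684 × 6371 ≈ 10728 km, so the target fraction is f = 2400/10728 ≈ 0.224.
Interpolate at f ≈ 0.224 with slerp weights a = sin((1−f)δ)/sin δ ≈ 0.972, b = sin(fδ)/sin δ ≈ 0.370.
p = a·p₁ + b·p₂ ≈ (0.550, 0.386, 0.741); φ = arcsin(p_z) ≈ 47.78°, λ = atan2(p_y, p_x) ≈ 35.08°.

≈ 48°N, 35°E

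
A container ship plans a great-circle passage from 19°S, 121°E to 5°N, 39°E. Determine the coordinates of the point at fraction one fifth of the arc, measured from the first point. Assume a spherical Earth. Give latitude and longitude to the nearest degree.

From cos δ = sin φ₁ sin φ₂ + cos φ₁ cos φ₂ cos Δλ, the central angle is δ ≈ 1.468 rad (84.1°).
Interpolate at f = 1/5 with slerp weights a = sin((1−f)δ)/sin δ ≈ 0.927, b = sin(fδ)/sin δ ≈ 0.291.
p = a·p₁ + b·p₂ ≈ (-0.226, 0.934, -0.277); φ = arcsin(p_z) ≈ -16.05°, λ = atan2(p_y, p_x) ≈ 103.62°.

≈ 16°S, 104°E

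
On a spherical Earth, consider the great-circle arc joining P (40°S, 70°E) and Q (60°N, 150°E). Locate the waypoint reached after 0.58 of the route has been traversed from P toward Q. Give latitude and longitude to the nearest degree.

≈ (21°N, 105°E)

The haversine formula gives a central angle δ ≈ 2.083 rad (119.4°) between the endpoints.
Interpolate at f = 0.58 with slerp weights a = sin((1−f)δ)/sin δ ≈ 0.880, b = sin(fδ)/sin δ ≈ 1.073.
p = a·p₁ + b·p₂ ≈ (-0.234, 0.902, 0.363); φ = arcsin(p_z) ≈ 21.28°, λ = atan2(p_y, p_x) ≈ 104.53°.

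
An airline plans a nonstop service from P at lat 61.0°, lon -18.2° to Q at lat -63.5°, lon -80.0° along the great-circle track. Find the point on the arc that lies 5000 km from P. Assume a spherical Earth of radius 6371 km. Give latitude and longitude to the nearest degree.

Write both endpoints as unit vectors p₁, p₂ with components (cos φ cos λ, cos φ sin λ, sin φ).
The central angle between the endpoints is δ = arccos(p₁·p₂) ≈ 2.319 rad (132.9°). The total great-circle distance is δ·R ≈ 2.319 × 6371 ≈ 14776 km, so the target fraction is f = 5000/14776 ≈ 0.338.
Interpolate at f ≈ 0.338 with slerp weights a = sin((1−f)δ)/sin δ ≈ 1.364, b = sin(fδ)/sin δ ≈ 0.964.
p = a·p₁ + b·p₂ ≈ (0.703, -0.630, 0.330); φ = arcsin(p_z) ≈ 19.25°, λ = atan2(p_y, p_x) ≈ -41.89°.

≈ lat 19°, lon -42°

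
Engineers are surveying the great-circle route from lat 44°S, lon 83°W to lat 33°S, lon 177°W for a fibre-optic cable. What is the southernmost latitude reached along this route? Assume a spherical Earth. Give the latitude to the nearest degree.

The great circle lies in the plane with unit normal n̂ = (p₁ × p₂)/|p₁ × p₂|.
Here n̂_z ≈ -0.639; the vertex latitude is φ_max = arccos|n̂_z| ≈ 50.3°.
Check via Clairaut: cos φ_max = |cos φ₁| · sin C = cos(44.0°)·sin(117.3°) ≈ 0.639, again giving ≈ 50.3°.

≈ 50°S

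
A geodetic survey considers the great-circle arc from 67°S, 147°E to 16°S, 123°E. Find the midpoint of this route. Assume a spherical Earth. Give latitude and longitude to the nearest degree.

Write both endpoints as unit vectors p₁, p₂ with components (cos φ cos λ, cos φ sin λ, sin φ).
The central angle between the endpoints is δ = arccos(p₁·p₂) ≈ 0.931 rad (53.4°).
Interpolate at f = 1/2 with slerp weights a = sin((1−f)δ)/sin δ ≈ 0.560, b = sin(fδ)/sin δ ≈ 0.560.
p = a·p₁ + b·p₂ ≈ (-0.476, 0.570, -0.669); φ = arcsin(p_z) ≈ -42.01°, λ = atan2(p_y, p_x) ≈ 129.87°.

≈ 42°S, 130°E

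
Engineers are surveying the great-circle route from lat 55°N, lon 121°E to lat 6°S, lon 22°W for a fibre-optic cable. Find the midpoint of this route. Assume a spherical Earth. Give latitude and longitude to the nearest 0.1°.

≈ lat 48.2°N, lon 10.8°E

Convert each endpoint to a unit vector on the sphere (x = cos φ cos λ, y = cos φ sin λ, z = sin φ).
The central angle between the endpoints is δ = arccos(p₁·p₂) ≈ 2.143 rad (122.8°).
Interpolate at f = 1/2 with slerp weights a = sin((1−f)δ)/sin δ ≈ 1.044, b = sin(fδ)/sin δ ≈ 1.044.
p = a·p₁ + b·p₂ ≈ (0.654, 0.124, 0.746); φ = arcsin(p_z) ≈ 48.25°, λ = atan2(p_y, p_x) ≈ 10.76°.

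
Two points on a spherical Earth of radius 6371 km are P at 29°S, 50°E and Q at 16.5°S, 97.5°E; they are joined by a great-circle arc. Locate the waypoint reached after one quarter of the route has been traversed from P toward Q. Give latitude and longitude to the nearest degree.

Convert each endpoint to a unit vector on the sphere (x = cos φ cos λ, y = cos φ sin λ, z = sin φ).
The central angle between the endpoints is δ = arccos(p₁·p₂) ≈ 0.789 rad (45.2°).
Interpolate at f = 1/4 with slerp weights a = sin((1−f)δ)/sin δ ≈ 0.786, b = sin(fδ)/sin δ ≈ 0.276.
p = a·p₁ + b·p₂ ≈ (0.407, 0.789, -0.460); φ = arcsin(p_z) ≈ -27.36°, λ = atan2(p_y, p_x) ≈ 62.70°.

≈ 27°S, 63°E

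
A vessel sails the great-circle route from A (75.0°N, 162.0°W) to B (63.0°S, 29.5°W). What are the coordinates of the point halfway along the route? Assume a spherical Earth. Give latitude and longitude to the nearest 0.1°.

≈ (12.5°N, 63.9°W)

Convert each endpoint to a unit vector on the sphere (x = cos φ cos λ, y = cos φ sin λ, z = sin φ).
The central angle between the endpoints is δ = arccos(p₁·p₂) ≈ 2.794 rad (160.1°).
Interpolate at f = 1/2 with slerp weights a = sin((1−f)δ)/sin δ ≈ 2.887, b = sin(fδ)/sin δ ≈ 2.887.
p = a·p₁ + b·p₂ ≈ (0.430, -0.876, 0.216); φ = arcsin(p_z) ≈ 12.49°, λ = atan2(p_y, p_x) ≈ -63.86°.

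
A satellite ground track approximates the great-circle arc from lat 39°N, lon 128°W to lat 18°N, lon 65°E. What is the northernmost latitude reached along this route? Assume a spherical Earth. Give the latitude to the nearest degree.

≈ 79°N

The great circle lies in the plane with unit normal n̂ = (p₁ × p₂)/|p₁ × p₂|.
Here n̂_z ≈ -0.195; the vertex latitude is φ_max = arccos|n̂_z| ≈ 78.7°.
Check via Clairaut: cos φ_max = |cos φ₁| · sin C = cos(39.0°)·sin(14.6°) ≈ 0.195, again giving ≈ 78.7°.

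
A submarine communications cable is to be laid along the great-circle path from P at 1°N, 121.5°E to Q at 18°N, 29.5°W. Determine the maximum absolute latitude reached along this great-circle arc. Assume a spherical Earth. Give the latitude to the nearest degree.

≈ 35°N

The great circle lies in the plane with unit normal n̂ = (p₁ × p₂)/|p₁ × p₂|.
Here n̂_z ≈ -0.818; the vertex latitude is φ_max = arccos|n̂_z| ≈ 35.1°.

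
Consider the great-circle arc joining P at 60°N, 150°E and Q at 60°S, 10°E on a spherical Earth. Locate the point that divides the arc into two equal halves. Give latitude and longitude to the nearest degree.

≈ 0°N, 80°E

Write both endpoints as unit vectors p₁, p₂ with components (cos φ cos λ, cos φ sin λ, sin φ).
The central angle between the endpoints is δ = arccos(p₁·p₂) ≈ 2.798 rad (160.3°).
Interpolate at f = 1/2 with slerp weights a = sin((1−f)δ)/sin δ ≈ 2.924, b = sin(fδ)/sin δ ≈ 2.924.
p = a·p₁ + b·p₂ ≈ (0.174, 0.985, 0.000); φ = arcsin(p_z) ≈ 0.00°, λ = atan2(p_y, p_x) ≈ 80.00°.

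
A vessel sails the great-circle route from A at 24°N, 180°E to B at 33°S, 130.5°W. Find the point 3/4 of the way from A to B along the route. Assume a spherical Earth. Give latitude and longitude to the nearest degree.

Write both endpoints as unit vectors p₁, p₂ with components (cos φ cos λ, cos φ sin λ, sin φ).
The central angle between the endpoints is δ = arccos(p₁·p₂) ≈ 1.291 rad (74.0°).
Interpolate at f = 3/4 with slerp weights a = sin((1−f)δ)/sin δ ≈ 0.330, b = sin(fδ)/sin δ ≈ 0.857.
p = a·p₁ + b·p₂ ≈ (-0.768, -0.547, -0.333); φ = arcsin(p_z) ≈ -19.43°, λ = atan2(p_y, p_x) ≈ -144.57°.

≈ 19°S, 145°W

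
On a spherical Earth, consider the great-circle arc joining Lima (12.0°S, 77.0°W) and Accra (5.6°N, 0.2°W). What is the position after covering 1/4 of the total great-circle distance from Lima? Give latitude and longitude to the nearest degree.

Write both endpoints as unit vectors p₁, p₂ with components (cos φ cos λ, cos φ sin λ, sin φ).
The central angle between the endpoints is δ = arccos(p₁·p₂) ≈ 1.367 rad (78.3°).
Interpolate at f = 1/4 with slerp weights a = sin((1−f)δ)/sin δ ≈ 0.873, b = sin(fδ)/sin δ ≈ 0.342.
p = a·p₁ + b·p₂ ≈ (0.533, -0.833, -0.148); φ = arcsin(p_z) ≈ -8.52°, λ = atan2(p_y, p_x) ≈ -57.41°.

≈ 9°S, 57°W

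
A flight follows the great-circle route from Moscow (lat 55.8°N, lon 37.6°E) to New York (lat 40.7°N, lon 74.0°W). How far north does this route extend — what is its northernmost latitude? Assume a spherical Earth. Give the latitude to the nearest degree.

≈ 65°N

The great circle lies in the plane with unit normal n̂ = (p₁ × p₂)/|p₁ × p₂|.
Here n̂_z ≈ -0.429; the vertex latitude is φ_max = arccos|n̂_z| ≈ 64.6°.
Check via Clairaut: cos φ_max = |cos φ₁| · sin C = cos(55.8°)·sin(49.7°) ≈ 0.429, again giving ≈ 64.6°.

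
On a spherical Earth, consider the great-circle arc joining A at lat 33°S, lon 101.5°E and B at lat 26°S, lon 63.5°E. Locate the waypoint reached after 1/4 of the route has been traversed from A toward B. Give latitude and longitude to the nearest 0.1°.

≈ lat 32.3°S, lon 91.5°E

Write both endpoints as unit vectors p₁, p₂ with components (cos φ cos λ, cos φ sin λ, sin φ).
The central angle between the endpoints is δ = arccos(p₁·p₂) ≈ 0.587 rad (33.6°).
Interpolate at f = 1/4 with slerp weights a = sin((1−f)δ)/sin δ ≈ 0.769, b = sin(fδ)/sin δ ≈ 0.264.
p = a·p₁ + b·p₂ ≈ (-0.023, 0.845, -0.535); φ = arcsin(p_z) ≈ -32.33°, λ = atan2(p_y, p_x) ≈ 91.54°.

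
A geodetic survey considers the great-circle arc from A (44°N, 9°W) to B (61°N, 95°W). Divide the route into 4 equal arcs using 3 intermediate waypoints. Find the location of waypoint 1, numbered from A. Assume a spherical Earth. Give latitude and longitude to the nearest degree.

Convert each endpoint to a unit vector on the sphere (x = cos φ cos λ, y = cos φ sin λ, z = sin φ).
The central angle between the endpoints is δ = arccos(p₁·p₂) ≈ 0.887 rad (50.8°).
Interpolate at f = 1/4 with slerp weights a = sin((1−f)δ)/sin δ ≈ 0.796, b = sin(fδ)/sin δ ≈ 0.284.
p = a·p₁ + b·p₂ ≈ (0.554, -0.227, 0.801); φ = arcsin(p_z) ≈ 53.25°, λ = atan2(p_y, p_x) ≈ -22.26°.

≈ (53°N, 22°W)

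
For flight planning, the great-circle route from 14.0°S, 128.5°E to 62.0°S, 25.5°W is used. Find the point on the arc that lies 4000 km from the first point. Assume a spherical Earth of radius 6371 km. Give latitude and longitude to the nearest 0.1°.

≈ 48.9°S, 117.7°E

Convert each endpoint to a unit vector on the sphere (x = cos φ cos λ, y = cos φ sin λ, z = sin φ).
The central angle between the endpoints is δ = arccos(p₁·p₂) ≈ 1.768 rad (101.3°). The total great-circle distance is δ·R ≈ 1.768 × 6371 ≈ 11263 km, so the target fraction is f = 4000/11263 ≈ 0.355.
Interpolate at f ≈ 0.355 with slerp weights a = sin((1−f)δ)/sin δ ≈ 0.927, b = sin(fδ)/sin δ ≈ 0.599.
p = a·p₁ + b·p₂ ≈ (-0.306, 0.583, -0.753); φ = arcsin(p_z) ≈ -48.86°, λ = atan2(p_y, p_x) ≈ 117.70°.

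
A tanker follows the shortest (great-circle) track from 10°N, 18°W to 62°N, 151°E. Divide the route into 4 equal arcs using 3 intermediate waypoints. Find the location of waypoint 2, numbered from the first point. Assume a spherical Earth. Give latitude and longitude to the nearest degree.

≈ 63°N, 8°W

Write both endpoints as unit vectors p₁, p₂ with components (cos φ cos λ, cos φ sin λ, sin φ).
The central angle between the endpoints is δ = arccos(p₁·p₂) ≈ 1.876 rad (107.5°).
Interpolate at f = 2/4 with slerp weights a = sin((1−f)δ)/sin δ ≈ 0.845, b = sin(fδ)/sin δ ≈ 0.845.
p = a·p₁ + b·p₂ ≈ (0.445, -0.065, 0.893); φ = arcsin(p_z) ≈ 63.29°, λ = atan2(p_y, p_x) ≈ -8.30°.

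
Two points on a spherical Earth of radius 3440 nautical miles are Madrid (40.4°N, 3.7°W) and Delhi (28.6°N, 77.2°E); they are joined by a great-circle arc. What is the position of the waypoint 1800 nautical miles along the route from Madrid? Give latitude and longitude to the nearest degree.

Convert each endpoint to a unit vector on the sphere (x = cos φ cos λ, y = cos φ sin λ, z = sin φ).
The central angle between the endpoints is δ = arccos(p₁·p₂) ≈ 1.142 rad (65.4°). The total great-circle distance is δ·R ≈ 1.142 × 3440 ≈ 3928 nmi, so the target fraction is f = 1800/3928 ≈ 0.458.
Interpolate at f ≈ 0.458 with slerp weights a = sin((1−f)δ)/sin δ ≈ 0.638, b = sin(fδ)/sin δ ≈ 0.550.
p = a·p₁ + b·p₂ ≈ (0.591, 0.439, 0.676); φ = arcsin(p_z) ≈ 42.55°, λ = atan2(p_y, p_x) ≈ 36.59°.

≈ 43°N, 37°E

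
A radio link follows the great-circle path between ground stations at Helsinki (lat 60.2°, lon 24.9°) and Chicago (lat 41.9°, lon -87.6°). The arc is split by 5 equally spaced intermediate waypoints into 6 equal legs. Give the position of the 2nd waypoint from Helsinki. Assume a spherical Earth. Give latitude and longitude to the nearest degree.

From cos δ = sin φ₁ sin φ₂ + cos φ₁ cos φ₂ cos Δλ, the central angle is δ ≈ 1.117 rad (64.0°).
Interpolate at f = 2/6 with slerp weights a = sin((1−f)δ)/sin δ ≈ 0.754, b = sin(fδ)/sin δ ≈ 0.405.
p = a·p₁ + b·p₂ ≈ (0.353, -0.143, 0.925); φ = arcsin(p_z) ≈ 67.63°, λ = atan2(p_y, p_x) ≈ -22.11°.

≈ lat 68°, lon -22°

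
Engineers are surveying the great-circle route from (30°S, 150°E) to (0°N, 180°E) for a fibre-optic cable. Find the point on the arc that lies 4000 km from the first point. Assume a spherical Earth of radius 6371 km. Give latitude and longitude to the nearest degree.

≈ (4°S, 176°E)

Convert each endpoint to a unit vector on the sphere (x = cos φ cos λ, y = cos φ sin λ, z = sin φ).
The central angle between the endpoints is δ = arccos(p₁·p₂) ≈ 0.723 rad (41.4°). The total great-circle distance is δ·R ≈ 0.723 × 6371 ≈ 4605 km, so the target fraction is f = 4000/4605 ≈ 0.869.
Interpolate at f ≈ 0.869 with slerp weights a = sin((1−f)δ)/sin δ ≈ 0.143, b = sin(fδ)/sin δ ≈ 0.888.
p = a·p₁ + b·p₂ ≈ (-0.996, 0.062, -0.072); φ = arcsin(p_z) ≈ -4.11°, λ = atan2(p_y, p_x) ≈ 176.43°.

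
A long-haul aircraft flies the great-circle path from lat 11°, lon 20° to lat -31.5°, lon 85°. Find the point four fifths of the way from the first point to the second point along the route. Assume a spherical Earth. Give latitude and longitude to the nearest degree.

≈ lat -25°, lon 70°

From cos δ = sin φ₁ sin φ₂ + cos φ₁ cos φ₂ cos Δλ, the central angle is δ ≈ 1.314 rad (75.3°).
Interpolate at f = 4/5 with slerp weights a = sin((1−f)δ)/sin δ ≈ 0.269, b = sin(fδ)/sin δ ≈ 0.897.
p = a·p₁ + b·p₂ ≈ (0.314, 0.852, -0.418); φ = arcsin(p_z) ≈ -24.69°, λ = atan2(p_y, p_x) ≈ 69.75°.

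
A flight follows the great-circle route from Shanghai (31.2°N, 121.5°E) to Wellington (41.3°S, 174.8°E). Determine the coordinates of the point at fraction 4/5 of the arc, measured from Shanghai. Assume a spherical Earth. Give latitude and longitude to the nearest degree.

≈ 28°S, 161°E

The haversine formula gives a central angle δ ≈ 1.529 rad (87.6°) between the endpoints.
Interpolate at f = 4/5 with slerp weights a = sin((1−f)δ)/sin δ ≈ 0.301, b = sin(fδ)/sin δ ≈ 0.941.
p = a·p₁ + b·p₂ ≈ (-0.839, 0.284, -0.465); φ = arcsin(p_z) ≈ -27.71°, λ = atan2(p_y, p_x) ≈ 161.30°.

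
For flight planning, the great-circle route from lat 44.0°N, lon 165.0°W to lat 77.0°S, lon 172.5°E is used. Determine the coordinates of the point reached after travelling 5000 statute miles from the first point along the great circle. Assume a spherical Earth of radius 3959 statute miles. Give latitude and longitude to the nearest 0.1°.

Convert each endpoint to a unit vector on the sphere (x = cos φ cos λ, y = cos φ sin λ, z = sin φ).
The central angle between the endpoints is δ = arccos(p₁·p₂) ≈ 2.126 rad (121.8°). The total great-circle distance is δ·R ≈ 2.126 × 3959 ≈ 8418 mi, so the target fraction is f = 5000/8418 ≈ 0.594.
Interpolate at f ≈ 0.594 with slerp weights a = sin((1−f)δ)/sin δ ≈ 0.895, b = sin(fδ)/sin δ ≈ 1.122.
p = a·p₁ + b·p₂ ≈ (-0.872, -0.134, -0.472); φ = arcsin(p_z) ≈ -28.13°, λ = atan2(p_y, p_x) ≈ -171.29°.

≈ lat 28.1°S, lon 171.3°W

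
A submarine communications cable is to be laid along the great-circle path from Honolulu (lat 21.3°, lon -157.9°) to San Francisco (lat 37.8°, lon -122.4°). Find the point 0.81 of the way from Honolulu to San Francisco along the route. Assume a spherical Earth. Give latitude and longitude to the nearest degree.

Convert each endpoint to a unit vector on the sphere (x = cos φ cos λ, y = cos φ sin λ, z = sin φ).
The central angle between the endpoints is δ = arccos(p₁·p₂) ≈ 0.606 rad (34.7°).
Interpolate at f = 0.81 with slerp weights a = sin((1−f)δ)/sin δ ≈ 0.202, b = sin(fδ)/sin δ ≈ 0.828.
p = a·p₁ + b·p₂ ≈ (-0.525, -0.623, 0.581); φ = arcsin(p_z) ≈ 35.49°, λ = atan2(p_y, p_x) ≈ -130.10°.

≈ lat 35°, lon -130°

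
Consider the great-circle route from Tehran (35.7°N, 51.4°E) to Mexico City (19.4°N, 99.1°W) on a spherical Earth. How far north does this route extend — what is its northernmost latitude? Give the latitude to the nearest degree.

≈ 65°N

The great circle lies in the plane with unit normal n̂ = (p₁ × p₂)/|p₁ × p₂|.
Here n̂_z ≈ -0.428; the vertex latitude is φ_max = arccos|n̂_z| ≈ 64.7°.
Check via Clairaut: cos φ_max = |cos φ₁| · sin C = cos(35.7°)·sin(31.8°) ≈ 0.428, again giving ≈ 64.7°.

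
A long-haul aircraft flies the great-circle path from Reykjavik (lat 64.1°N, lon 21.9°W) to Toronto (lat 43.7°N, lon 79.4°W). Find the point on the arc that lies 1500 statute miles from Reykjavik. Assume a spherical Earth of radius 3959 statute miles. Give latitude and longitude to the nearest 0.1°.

Convert each endpoint to a unit vector on the sphere (x = cos φ cos λ, y = cos φ sin λ, z = sin φ).
The central angle between the endpoints is δ = arccos(p₁·p₂) ≈ 0.658 rad (37.7°). The total great-circle distance is δ·R ≈ 0.658 × 3959 ≈ 2605 mi, so the target fraction is f = 1500/2605 ≈ 0.576.
Interpolate at f ≈ 0.576 with slerp weights a = sin((1−f)δ)/sin δ ≈ 0.451, b = sin(fδ)/sin δ ≈ 0.605.
p = a·p₁ + b·p₂ ≈ (0.263, -0.503, 0.823); φ = arcsin(p_z) ≈ 55.40°, λ = atan2(p_y, p_x) ≈ -62.40°.

≈ lat 55.4°N, lon 62.4°W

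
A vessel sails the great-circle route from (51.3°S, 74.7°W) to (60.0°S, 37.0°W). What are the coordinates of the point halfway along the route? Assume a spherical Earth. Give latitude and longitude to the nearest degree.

The haversine formula gives a central angle δ ≈ 0.394 rad (22.6°) between the endpoints.
Interpolate at f = 1/2 with slerp weights a = sin((1−f)δ)/sin δ ≈ 0.510, b = sin(fδ)/sin δ ≈ 0.510.
p = a·p₁ + b·p₂ ≈ (0.288, -0.461, -0.839); φ = arcsin(p_z) ≈ -57.09°, λ = atan2(p_y, p_x) ≈ -58.03°.

≈ (57°S, 58°W)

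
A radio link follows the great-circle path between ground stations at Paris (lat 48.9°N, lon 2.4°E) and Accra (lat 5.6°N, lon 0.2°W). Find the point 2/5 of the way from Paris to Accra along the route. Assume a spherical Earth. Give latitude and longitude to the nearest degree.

≈ lat 32°N, lon 1°E

Write both endpoints as unit vectors p₁, p₂ with components (cos φ cos λ, cos φ sin λ, sin φ).
The central angle between the endpoints is δ = arccos(p₁·p₂) ≈ 0.757 rad (43.4°).
Interpolate at f = 2/5 with slerp weights a = sin((1−f)δ)/sin δ ≈ 0.639, b = sin(fδ)/sin δ ≈ 0.434.
p = a·p₁ + b·p₂ ≈ (0.852, 0.016, 0.524); φ = arcsin(p_z) ≈ 31.59°, λ = atan2(p_y, p_x) ≈ 1.08°.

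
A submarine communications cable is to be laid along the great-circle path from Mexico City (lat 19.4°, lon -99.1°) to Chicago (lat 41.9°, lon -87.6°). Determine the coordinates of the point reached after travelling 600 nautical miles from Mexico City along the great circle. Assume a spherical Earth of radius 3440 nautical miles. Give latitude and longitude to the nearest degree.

Write both endpoints as unit vectors p₁, p₂ with components (cos φ cos λ, cos φ sin λ, sin φ).
The central angle between the endpoints is δ = arccos(p₁·p₂) ≈ 0.428 rad (24.5°). The total great-circle distance is δ·R ≈ 0.428 × 3440 ≈ 1472 nmi, so the target fraction is f = 600/1472 ≈ 0.407.
Interpolate at f ≈ 0.407 with slerp weights a = sin((1−f)δ)/sin δ ≈ 0.604, b = sin(fδ)/sin δ ≈ 0.418.
p = a·p₁ + b·p₂ ≈ (-0.077, -0.874, 0.480); φ = arcsin(p_z) ≈ 28.68°, λ = atan2(p_y, p_x) ≈ -95.04°.

≈ lat 29°, lon -95°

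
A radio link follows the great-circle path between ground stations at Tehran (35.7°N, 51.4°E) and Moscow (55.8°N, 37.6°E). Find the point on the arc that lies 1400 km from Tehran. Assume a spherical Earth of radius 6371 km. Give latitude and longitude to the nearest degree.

≈ 47°N, 45°E

The haversine formula gives a central angle δ ≈ 0.387 rad (22.2°) between the endpoints. The total great-circle distance is δ·R ≈ 0.387 × 6371 ≈ 2468 km, so the target fraction is f = 1400/2468 ≈ 0.567.
Interpolate at f ≈ 0.567 with slerp weights a = sin((1−f)δ)/sin δ ≈ 0.442, b = sin(fδ)/sin δ ≈ 0.577.
p = a·p₁ + b·p₂ ≈ (0.481, 0.478, 0.735); φ = arcsin(p_z) ≈ 47.31°, λ = atan2(p_y, p_x) ≈ 44.85°.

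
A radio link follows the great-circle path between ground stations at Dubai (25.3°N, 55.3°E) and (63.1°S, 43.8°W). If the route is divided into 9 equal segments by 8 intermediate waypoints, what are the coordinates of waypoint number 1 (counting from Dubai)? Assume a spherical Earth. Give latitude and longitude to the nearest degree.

≈ (14°N, 49°E)

Write both endpoints as unit vectors p₁, p₂ with components (cos φ cos λ, cos φ sin λ, sin φ).
The central angle between the endpoints is δ = arccos(p₁·p₂) ≈ 2.033 rad (116.5°).
Interpolate at f = 1/9 with slerp weights a = sin((1−f)δ)/sin δ ≈ 1.086, b = sin(fδ)/sin δ ≈ 0.250.
p = a·p₁ + b·p₂ ≈ (0.641, 0.729, 0.241); φ = arcsin(p_z) ≈ 13.95°, λ = atan2(p_y, p_x) ≈ 48.69°.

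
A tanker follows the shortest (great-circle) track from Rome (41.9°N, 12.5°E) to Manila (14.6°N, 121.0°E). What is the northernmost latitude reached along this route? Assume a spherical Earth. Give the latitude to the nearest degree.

The great circle lies in the plane with unit normal n̂ = (p₁ × p₂)/|p₁ × p₂|.
Here n̂_z ≈ +0.684; the vertex latitude is φ_max = arccos|n̂_z| ≈ 46.8°.
Check via Clairaut: cos φ_max = |cos φ₁| · sin C = cos(41.9°)·sin(66.8°) ≈ 0.684, again giving ≈ 46.8°.

≈ 47°N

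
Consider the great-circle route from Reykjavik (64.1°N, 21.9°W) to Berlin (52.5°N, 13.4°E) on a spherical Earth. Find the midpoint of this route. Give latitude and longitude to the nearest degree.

Convert each endpoint to a unit vector on the sphere (x = cos φ cos λ, y = cos φ sin λ, z = sin φ).
The central angle between the endpoints is δ = arccos(p₁·p₂) ≈ 0.375 rad (21.5°).
Interpolate at f = 1/2 with slerp weights a = sin((1−f)δ)/sin δ ≈ 0.509, b = sin(fδ)/sin δ ≈ 0.509.
p = a·p₁ + b·p₂ ≈ (0.508, -0.011, 0.862); φ = arcsin(p_z) ≈ 59.49°, λ = atan2(p_y, p_x) ≈ -1.25°.

≈ 59°N, 1°W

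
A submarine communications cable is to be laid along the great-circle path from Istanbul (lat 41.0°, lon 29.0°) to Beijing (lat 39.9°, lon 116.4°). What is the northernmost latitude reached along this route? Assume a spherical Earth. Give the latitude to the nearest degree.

The great circle lies in the plane with unit normal n̂ = (p₁ × p₂)/|p₁ × p₂|.
Here n̂_z ≈ +0.647; the vertex latitude is φ_max = arccos|n̂_z| ≈ 49.7°.

≈ 50°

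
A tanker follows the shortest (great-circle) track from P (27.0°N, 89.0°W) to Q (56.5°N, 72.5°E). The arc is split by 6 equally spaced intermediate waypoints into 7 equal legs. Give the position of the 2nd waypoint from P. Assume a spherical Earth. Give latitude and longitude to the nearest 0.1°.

Write both endpoints as unit vectors p₁, p₂ with components (cos φ cos λ, cos φ sin λ, sin φ).
The central angle between the endpoints is δ = arccos(p₁·p₂) ≈ 1.659 rad (95.0°).
Interpolate at f = 2/7 with slerp weights a = sin((1−f)δ)/sin δ ≈ 0.930, b = sin(fδ)/sin δ ≈ 0.458.
p = a·p₁ + b·p₂ ≈ (0.090, -0.587, 0.804); φ = arcsin(p_z) ≈ 53.54°, λ = atan2(p_y, p_x) ≈ -81.24°.

≈ (53.5°N, 81.2°W)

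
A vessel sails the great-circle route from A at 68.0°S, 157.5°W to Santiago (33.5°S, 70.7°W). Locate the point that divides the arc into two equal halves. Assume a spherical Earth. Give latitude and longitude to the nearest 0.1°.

Write both endpoints as unit vectors p₁, p₂ with components (cos φ cos λ, cos φ sin λ, sin φ).
The central angle between the endpoints is δ = arccos(p₁·p₂) ≈ 1.013 rad (58.0°).
Interpolate at f = 1/2 with slerp weights a = sin((1−f)δ)/sin δ ≈ 0.572, b = sin(fδ)/sin δ ≈ 0.572.
p = a·p₁ + b·p₂ ≈ (-0.040, -0.532, -0.846); φ = arcsin(p_z) ≈ -57.76°, λ = atan2(p_y, p_x) ≈ -94.33°.

≈ 57.8°S, 94.3°W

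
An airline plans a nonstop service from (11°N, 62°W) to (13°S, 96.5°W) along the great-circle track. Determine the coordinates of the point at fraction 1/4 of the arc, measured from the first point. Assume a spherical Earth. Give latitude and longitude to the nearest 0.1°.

Write both endpoints as unit vectors p₁, p₂ with components (cos φ cos λ, cos φ sin λ, sin φ).
The central angle between the endpoints is δ = arccos(p₁·p₂) ≈ 0.730 rad (41.8°).
Interpolate at f = 1/4 with slerp weights a = sin((1−f)δ)/sin δ ≈ 0.781, b = sin(fδ)/sin δ ≈ 0.272.
p = a·p₁ + b·p₂ ≈ (0.330, -0.940, 0.088); φ = arcsin(p_z) ≈ 5.03°, λ = atan2(p_y, p_x) ≈ -70.67°.

≈ (5.0°N, 70.7°W)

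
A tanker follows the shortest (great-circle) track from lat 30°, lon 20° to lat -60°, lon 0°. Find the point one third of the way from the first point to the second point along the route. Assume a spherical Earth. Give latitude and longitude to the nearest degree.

Convert each endpoint to a unit vector on the sphere (x = cos φ cos λ, y = cos φ sin λ, z = sin φ).
The central angle between the endpoints is δ = arccos(p₁·p₂) ≈ 1.597 rad (91.5°).
Interpolate at f = 1/3 with slerp weights a = sin((1−f)δ)/sin δ ≈ 0.875, b = sin(fδ)/sin δ ≈ 0.508.
p = a·p₁ + b·p₂ ≈ (0.966, 0.259, -0.002); φ = arcsin(p_z) ≈ -0.13°, λ = atan2(p_y, p_x) ≈ 15.02°.

≈ lat 0°, lon 15°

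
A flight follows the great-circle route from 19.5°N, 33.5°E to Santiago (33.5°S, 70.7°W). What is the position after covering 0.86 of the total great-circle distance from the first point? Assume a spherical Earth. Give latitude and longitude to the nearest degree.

≈ 30°S, 53°W

The haversine formula gives a central angle δ ≈ 1.957 rad (112.2°) between the endpoints.
Interpolate at f = 0.86 with slerp weights a = sin((1−f)δ)/sin δ ≈ 0.292, b = sin(fδ)/sin δ ≈ 1.073.
p = a·p₁ + b·p₂ ≈ (0.525, -0.692, -0.495); φ = arcsin(p_z) ≈ -29.64°, λ = atan2(p_y, p_x) ≈ -52.81°.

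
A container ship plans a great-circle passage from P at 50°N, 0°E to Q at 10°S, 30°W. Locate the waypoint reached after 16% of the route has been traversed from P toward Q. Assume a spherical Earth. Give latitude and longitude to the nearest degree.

Convert each endpoint to a unit vector on the sphere (x = cos φ cos λ, y = cos φ sin λ, z = sin φ).
The central angle between the endpoints is δ = arccos(p₁·p₂) ≈ 1.143 rad (65.5°).
Interpolate at f = 0.16 with slerp weights a = sin((1−f)δ)/sin δ ≈ 0.900, b = sin(fδ)/sin δ ≈ 0.200.
p = a·p₁ + b·p₂ ≈ (0.749, -0.098, 0.655); φ = arcsin(p_z) ≈ 40.92°, λ = atan2(p_y, p_x) ≈ -7.48°.

≈ 41°N, 7°W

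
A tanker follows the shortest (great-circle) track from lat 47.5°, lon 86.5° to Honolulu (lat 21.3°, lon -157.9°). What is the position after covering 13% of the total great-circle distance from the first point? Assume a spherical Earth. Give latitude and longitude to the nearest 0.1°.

≈ lat 52.8°, lon 102.9°

Write both endpoints as unit vectors p₁, p₂ with components (cos φ cos λ, cos φ sin λ, sin φ).
The central angle between the endpoints is δ = arccos(p₁·p₂) ≈ 1.575 rad (90.2°).
Interpolate at f = 0.13 with slerp weights a = sin((1−f)δ)/sin δ ≈ 0.980, b = sin(fδ)/sin δ ≈ 0.203.
p = a·p₁ + b·p₂ ≈ (-0.135, 0.590, 0.796); φ = arcsin(p_z) ≈ 52.78°, λ = atan2(p_y, p_x) ≈ 102.91°.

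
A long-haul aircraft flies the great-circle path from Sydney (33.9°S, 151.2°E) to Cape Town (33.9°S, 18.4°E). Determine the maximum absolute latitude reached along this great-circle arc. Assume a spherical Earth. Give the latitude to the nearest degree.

The great circle lies in the plane with unit normal n̂ = (p₁ × p₂)/|p₁ × p₂|.
Here n̂_z ≈ -0.512; the vertex latitude is φ_max = arccos|n̂_z| ≈ 59.2°.
Check via Clairaut: cos φ_max = |cos φ₁| · sin C = cos(33.9°)·sin(141.9°) ≈ 0.512, again giving ≈ 59.2°.

≈ 59°S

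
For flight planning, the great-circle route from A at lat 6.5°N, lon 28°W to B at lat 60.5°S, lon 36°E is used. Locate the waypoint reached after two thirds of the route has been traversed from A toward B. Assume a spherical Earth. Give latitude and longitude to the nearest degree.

≈ lat 42°S, lon 2°E

From cos δ = sin φ₁ sin φ₂ + cos φ₁ cos φ₂ cos Δλ, the central angle is δ ≈ 1.455 rad (83.3°).
Interpolate at f = 2/3 with slerp weights a = sin((1−f)δ)/sin δ ≈ 0.469, b = sin(fδ)/sin δ ≈ 0.830.
p = a·p₁ + b·p₂ ≈ (0.742, 0.021, -0.670); φ = arcsin(p_z) ≈ -42.03°, λ = atan2(p_y, p_x) ≈ 1.65°.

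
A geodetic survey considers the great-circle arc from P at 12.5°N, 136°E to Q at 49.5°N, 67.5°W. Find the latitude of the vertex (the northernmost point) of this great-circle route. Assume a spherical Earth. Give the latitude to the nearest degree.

≈ 74°N

The great circle lies in the plane with unit normal n̂ = (p₁ × p₂)/|p₁ × p₂|.
Here n̂_z ≈ +0.278; the vertex latitude is φ_max = arccos|n̂_z| ≈ 73.9°.
Check via Clairaut: cos φ_max = |cos φ₁| · sin C = cos(12.5°)·sin(16.6°) ≈ 0.278, again giving ≈ 73.9°.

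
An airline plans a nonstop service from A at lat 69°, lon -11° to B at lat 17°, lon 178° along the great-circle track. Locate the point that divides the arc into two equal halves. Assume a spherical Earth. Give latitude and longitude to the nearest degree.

≈ lat 64°, lon -177°

Write both endpoints as unit vectors p₁, p₂ with components (cos φ cos λ, cos φ sin λ, sin φ).
The central angle between the endpoints is δ = arccos(p₁·p₂) ≈ 1.636 rad (93.8°).
Interpolate at f = 1/2 with slerp weights a = sin((1−f)δ)/sin δ ≈ 0.731, b = sin(fδ)/sin δ ≈ 0.731.
p = a·p₁ + b·p₂ ≈ (-0.442, -0.026, 0.897); φ = arcsin(p_z) ≈ 63.74°, λ = atan2(p_y, p_x) ≈ -176.68°.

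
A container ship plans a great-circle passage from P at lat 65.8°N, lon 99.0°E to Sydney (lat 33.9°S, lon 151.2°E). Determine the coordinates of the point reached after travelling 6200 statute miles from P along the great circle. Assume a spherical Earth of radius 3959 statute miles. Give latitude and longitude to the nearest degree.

Convert each endpoint to a unit vector on the sphere (x = cos φ cos λ, y = cos φ sin λ, z = sin φ).
The central angle between the endpoints is δ = arccos(p₁·p₂) ≈ 1.876 rad (107.5°). The total great-circle distance is δ·R ≈ 1.876 × 3959 ≈ 7426 mi, so the target fraction is f = 6200/7426 ≈ 0.835.
Interpolate at f ≈ 0.835 with slerp weights a = sin((1−f)δ)/sin δ ≈ 0.319, b = sin(fδ)/sin δ ≈ 1.048.
p = a·p₁ + b·p₂ ≈ (-0.783, 0.549, -0.293); φ = arcsin(p_z) ≈ -17.06°, λ = atan2(p_y, p_x) ≈ 144.99°.

≈ lat 17°S, lon 145°E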